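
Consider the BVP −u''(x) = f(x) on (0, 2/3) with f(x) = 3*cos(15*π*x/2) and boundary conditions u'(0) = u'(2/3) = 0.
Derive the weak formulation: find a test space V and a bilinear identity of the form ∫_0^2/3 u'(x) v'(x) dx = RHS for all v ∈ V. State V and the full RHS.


V = H^1(0, 2/3) (no boundary constraint on v; u is determined up to an additive constant); weak form: ∫_0^2/3 u'v' dx = ∫_0^2/3 (3*cos(15*π*x/2)) v dx for all v ∈ V.

Multiply both sides by a test function v and integrate from 0 to 2/3:
  ∫_0^2/3 −u''(x) v(x) dx = ∫_0^2/3 f(x) v(x) dx.
Integrate the LHS by parts once:
  ∫_0^2/3 −u'' v dx = −[u'(x) v(x)]_0^2/3 + ∫_0^2/3 u'(x) v'(x) dx.
Thus ∫_0^2/3 u'(x) v'(x) dx = ∫_0^2/3 f(x) v(x) dx + [u'(x) v(x)]_0^2/3.
Choose V so that boundary terms are either known or forced to vanish.
u has homogeneous Neumann: u'(0) = u'(2/3) = 0. So [u' v]_0^2/3 = 0·v(2/3) − 0·v(0) = 0 for any v; take V = H^1(0, 2/3).
Weak formulation: find u (satisfying any essential BC) such that ∫_0^2/3 u'(x) v'(x) dx = ∫_0^2/3 f v dx for all v ∈ V (homogeneous Neumann, so boundary terms vanish).
Substituting f(x) = 3*cos(15*π*x/2), the right-hand side is ∫_0^2/3 (3*cos(15*π*x/2)) v dx.
Compatibility check (pure Neumann): taking v ≡ 1 ∈ V gives 0 = ∫_0^2/3 f dx + (0) − (0), i.e. ∫_0^2/3 f dx must equal u'(0) − u'(2/3) = 0. Indeed ∫_0^2/3 (3*cos(15*π*x/2)) dx = 0, so the data are compatible. The solution is then unique only up to an additive constant (fix it e.g. by requiring ∫_0^2/3 u dx = 0).


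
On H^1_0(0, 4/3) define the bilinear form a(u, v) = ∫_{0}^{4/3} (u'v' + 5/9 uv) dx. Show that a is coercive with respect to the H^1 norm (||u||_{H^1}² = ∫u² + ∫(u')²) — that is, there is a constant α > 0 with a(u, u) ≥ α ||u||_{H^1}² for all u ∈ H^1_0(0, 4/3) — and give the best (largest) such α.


α = (80 + 81*π^2)/(9*(16 + 9*π^2))

Coercivity of a(·,·) on H^1_0(0, 4/3) means a(u, u) ≥ α ||u||_{H^1}² for every u ∈ H^1_0.
The interval has length L = 4/3, and Poincaré/coercivity depend only on L. Here a(u, u) = ∫(u')² + (5/9)·∫u².
Here 0 < c = 5/9 < 1. The condition a(u,u) ≥ α||u||_{H^1}² reads (1−α)∫(u')² ≥ (α−c)∫u². Any admissible α is ≤ 1 (rapidly oscillating u have ∫u²/∫(u')² → 0), and α = 1 would force 0 ≥ (1−c)∫u², impossible since c < 1; so 1−α > 0. By the sharp Poincaré inequality on H^1_0 of an interval of length L, ∫(u')² ≥ (π/L)²∫u² with equality for the first sine mode sin(π(x−x₀)/L) (x₀ the left endpoint), so the inequality holds for all u iff (1−α)(π/L)² ≥ α − c, i.e. α ≤ ((π/L)² + c)/((π/L)² + 1) = (1 + c(L/π)²)/(1 + (L/π)²). With (π/L)² = 9*π^2/16 and c = 5/9, the largest admissible constant is α = ((π/L)² + c)/((π/L)² + 1).
Simplifying, α = (80 + 81*π^2)/(9*(16 + 9*π^2)).


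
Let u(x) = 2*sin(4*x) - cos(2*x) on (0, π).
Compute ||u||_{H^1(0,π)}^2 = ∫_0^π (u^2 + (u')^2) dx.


||u||_{H^1(0,π)}^2 = 73*π/2

u'(x) = 2*sin(2*x) + 8*cos(4*x).
Expand u² and (u')² and integrate term by term on (0, π), using: for integers n ≥ 1, ∫_0^π sin²(nx) dx = ∫_0^π cos²(nx) dx = π/2; for n ≠ n', ∫_0^π sin(nx)sin(n'x) dx = ∫_0^π cos(nx)cos(n'x) dx = 0; and by product-to-sum, ∫_0^π sin(nx)cos(n'x) dx = ½∫_0^π [sin((n+n')x) + sin((n−n')x)] dx, which is 0 when n+n' is even and 2n/(n²−n'²) when n+n' is odd (it need not vanish on (0, π)).
  u² squared terms: (-1)²·∫cos(2x)² dx = 1·π/2 = π/2;  (2)²·∫sin(4x)² dx = 4·π/2 = 2*π.
  u² cross terms: 2·(-1)·(2)·∫cos(2x)·sin(4x) dx = -4·(0) = 0.
  So ∫_0^π u² dx = π/2 + 2*π + 0 = 5*π/2.
  (u')² squared terms: (2)²·∫sin(2x)² dx = 4·π/2 = 2*π;  (8)²·∫cos(4x)² dx = 64·π/2 = 32*π.
  (u')² cross terms: 2·(2)·(8)·∫sin(2x)·cos(4x) dx = 32·(0) = 0.
  So ∫_0^π (u')² dx = 2*π + 32*π + 0 = 34*π.
||u||_{H^1}^2 = (5*π/2) + (34*π) = 73*π/2.


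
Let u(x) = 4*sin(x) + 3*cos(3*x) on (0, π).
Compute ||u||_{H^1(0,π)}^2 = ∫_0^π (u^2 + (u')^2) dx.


||u||_{H^1(0,π)}^2 = 61*π

u'(x) = -9*sin(3*x) + 4*cos(x).
Expand u² and (u')² and integrate term by term on (0, π), using: for integers n ≥ 1, ∫_0^π sin²(nx) dx = ∫_0^π cos²(nx) dx = π/2; for n ≠ n', ∫_0^π sin(nx)sin(n'x) dx = ∫_0^π cos(nx)cos(n'x) dx = 0; and by product-to-sum, ∫_0^π sin(nx)cos(n'x) dx = ½∫_0^π [sin((n+n')x) + sin((n−n')x)] dx, which is 0 when n+n' is even and 2n/(n²−n'²) when n+n' is odd (it need not vanish on (0, π)).
  u² squared terms: (3)²·∫cos(3x)² dx = 9·π/2 = 9*π/2;  (4)²·∫sin(x)² dx = 16·π/2 = 8*π.
  u² cross terms: 2·(3)·(4)·∫cos(3x)·sin(x) dx = 24·(0) = 0.
  So ∫_0^π u² dx = 9*π/2 + 8*π + 0 = 25*π/2.
  (u')² squared terms: (-9)²·∫sin(3x)² dx = 81·π/2 = 81*π/2;  (4)²·∫cos(x)² dx = 16·π/2 = 8*π.
  (u')² cross terms: 2·(-9)·(4)·∫sin(3x)·cos(x) dx = -72·(0) = 0.
  So ∫_0^π (u')² dx = 81*π/2 + 8*π + 0 = 97*π/2.
||u||_{H^1}^2 = (25*π/2) + (97*π/2) = 61*π.


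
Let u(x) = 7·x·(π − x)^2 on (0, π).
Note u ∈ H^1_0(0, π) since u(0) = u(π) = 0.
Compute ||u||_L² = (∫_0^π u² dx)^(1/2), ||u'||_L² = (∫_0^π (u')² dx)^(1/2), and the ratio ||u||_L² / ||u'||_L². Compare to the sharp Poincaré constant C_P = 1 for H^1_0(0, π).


||u||_L² / ||u'||_L² = sqrt(14)*π/14 < C_P = 1.

u(x) = 7·x·(π − x)^2, so u'(x) = 7*(x - π)*(3*x - π).
u(x) = 7·x·(π − x)^2 vanishes at x = 0 and x = π, so u ∈ H^1_0(0, π). Differentiate via the product rule and integrate the resulting polynomials term by term.
  ∫_0^π u² dx = ∫_0^π (49*x^6 - 196*π*x^5 + 294*π^2*x^4 - 196*π^3*x^3 + 49*π^4*x^2) dx. Term by term:
    ∫_0^π 49*x^6 dx = 7*π^7;  ∫_0^π -196*π*x^5 dx = -98*π^7/3;  ∫_0^π 294*π^2*x^4 dx = 294*π^7/5;
    ∫_0^π -196*π^3*x^3 dx = -49*π^7;  ∫_0^π 49*π^4*x^2 dx = 49*π^7/3.
  Sum: 7*π^7 − 98*π^7/3 + 294*π^7/5 − 49*π^7 + 49*π^7/3 = 7*π^7/15.
  ∫_0^π (u')² dx = ∫_0^π (441*x^4 - 1176*π*x^3 + 1078*π^2*x^2 - 392*π^3*x + 49*π^4) dx. Term by term:
    ∫_0^π 441*x^4 dx = 441*π^5/5;  ∫_0^π -1176*π*x^3 dx = -294*π^5;  ∫_0^π 1078*π^2*x^2 dx = 1078*π^5/3;
    ∫_0^π -392*π^3*x dx = -196*π^5;  ∫_0^π 49*π^4 dx = 49*π^5.
  Sum: 441*π^5/5 − 294*π^5 + 1078*π^5/3 − 196*π^5 + 49*π^5 = 98*π^5/15.
∫_0^π u² dx = 7*π^7/15, so ||u||_L² = sqrt(105)*π^(7/2)/15.
∫_0^π (u')² dx = 98*π^5/15, so ||u'||_L² = 7*sqrt(30)*π^(5/2)/15.
Ratio ||u||_L² / ||u'||_L² = sqrt(14)*π/14.
Sharp Poincaré constant on H^1_0(0, π) is C_P = L/π = 1, achieved by sin(x).
A polynomial bump cannot attain the sharp Poincaré constant (only the first sine eigenfunction does), so the ratio is strictly less than C_P, consistent with ||u||_L² ≤ C_P ||u'||_L².


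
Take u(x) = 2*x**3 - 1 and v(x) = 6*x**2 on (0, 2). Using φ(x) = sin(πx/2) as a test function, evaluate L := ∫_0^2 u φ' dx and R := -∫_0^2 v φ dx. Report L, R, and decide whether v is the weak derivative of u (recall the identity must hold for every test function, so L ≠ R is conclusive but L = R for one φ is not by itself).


LHS = -48/π + 192/π^3, RHS = -48/π + 192/π^3. Yes, v = u' weakly.

u(x) = 2*x**3 - 1, classical derivative u'(x) = 6*x**2.
φ(x) = sin(πx/2), so φ'(x) = π*cos(π*x/2)/2.
Note φ(0) = φ(2) = 0, so the boundary term u·φ vanishes.
LHS = ∫_0^2 u(x) φ'(x) dx = ∫_0^2 (π*x^3*cos(π*x/2) - π*cos(π*x/2)/2) dx. Term by term:
  ∫_0^2 -π*cos(π*x/2)/2 dx = 0;  ∫_0^2 π*x^3*cos(π*x/2) dx = -48/π + 192/π^3.
Sum: 0 + -48/π + 192/π^3 = -48/π + 192/π^3.
So LHS = -48/π + 192/π^3.
∫_0^2 v(x) φ(x) dx = ∫_0^2 (6*x^2*sin(π*x/2)) dx. Term by term:
  ∫_0^2 6*x^2*sin(π*x/2) dx = -192/π^3 + 48/π.
So RHS = -∫_0^2 v(x) φ(x) dx = -48/π + 192/π^3.
LHS = RHS, so the identity holds for this test φ.
Moreover u is smooth here and v(x) = u'(x) = 6*x**2 pointwise, so the identity holds for every test function. Hence v is the weak derivative of u.


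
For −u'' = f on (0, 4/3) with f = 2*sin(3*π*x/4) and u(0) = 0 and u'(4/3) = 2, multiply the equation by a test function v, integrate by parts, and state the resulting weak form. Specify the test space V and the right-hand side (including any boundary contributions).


V = {v ∈ H^1(0, 4/3) : v(0) = 0} (test functions vanish at x = 0 where u is specified); weak form: ∫_0^4/3 u'v' dx = ∫_0^4/3 (2*sin(3*π*x/4)) v dx + 2·v(4/3) for all v ∈ V.

Multiply both sides by a test function v and integrate from 0 to 4/3:
  ∫_0^4/3 −u''(x) v(x) dx = ∫_0^4/3 f(x) v(x) dx.
Integrate the LHS by parts once:
  ∫_0^4/3 −u'' v dx = −[u'(x) v(x)]_0^4/3 + ∫_0^4/3 u'(x) v'(x) dx.
Thus ∫_0^4/3 u'(x) v'(x) dx = ∫_0^4/3 f(x) v(x) dx + [u'(x) v(x)]_0^4/3.
Choose V so that boundary terms are either known or forced to vanish.
Mixed BC: u(0) = 0 (Dirichlet) and u'(4/3) = 2 (Neumann). Define V = {v ∈ H^1(0, 4/3) : v(0) = 0}. Then [u' v]_0^4/3 = u'(4/3)·v(4/3) − u'(0)·0 = 2·v(4/3).
Weak formulation: find u (satisfying any essential BC) such that ∫_0^4/3 u'(x) v'(x) dx = ∫_0^4/3 f v dx + 2·v(4/3) for all v ∈ V (Dirichlet at 0 absorbed into V; Neumann datum at x = 4/3 contributes the boundary term).
Substituting f(x) = 2*sin(3*π*x/4), the right-hand side is ∫_0^4/3 (2*sin(3*π*x/4)) v dx + 2·v(4/3).


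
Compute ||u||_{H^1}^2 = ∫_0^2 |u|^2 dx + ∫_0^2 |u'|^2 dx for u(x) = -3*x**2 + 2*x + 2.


||u||_{H^1}^2 = 1024/15

The H^1 norm (squared) on an interval (0, L) is
  ||u||_{H^1}^2 = ∫_0^L u(x)^2 dx + ∫_0^L u'(x)^2 dx.
Compute u'(x) = 2 - 6*x.
Then u(x)^2 = 9*x**4 - 12*x**3 - 8*x**2 + 8*x + 4 and u'(x)^2 = 36*x**2 - 24*x + 4.
Integrate each monomial from 0 to 2 using ∫_0^2 c·x^n dx = c·2^(n+1)/(n+1):
  ∫_0^2 u(x)^2 dx = ∫_0^2 (9*x^4 - 12*x^3 - 8*x^2 + 8*x + 4) dx. Term by term:
    ∫_0^2 9*x^4 dx = 288/5;  ∫_0^2 -12*x^3 dx = -48;  ∫_0^2 -8*x^2 dx = -64/3;
    ∫_0^2 8*x dx = 16;  ∫_0^2 4 dx = 8.
  Sum: 288/5 − 48 − 64/3 + 16 + 8 = 184/15.
  ∫_0^2 u'(x)^2 dx = ∫_0^2 (36*x^2 - 24*x + 4) dx. Term by term:
    ∫_0^2 36*x^2 dx = 96;  ∫_0^2 -24*x dx = -48;  ∫_0^2 4 dx = 8.
  Sum: 96 − 48 + 8 = 56.
Adding: ||u||_{H^1}^2 = 184/15 + 56 = 1024/15.


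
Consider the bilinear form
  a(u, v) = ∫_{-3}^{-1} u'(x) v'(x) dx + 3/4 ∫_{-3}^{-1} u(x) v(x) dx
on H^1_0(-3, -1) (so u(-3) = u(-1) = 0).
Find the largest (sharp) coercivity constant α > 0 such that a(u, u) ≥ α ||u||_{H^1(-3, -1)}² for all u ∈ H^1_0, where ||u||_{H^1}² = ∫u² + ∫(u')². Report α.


α = (3 + π^2)/(4 + π^2)

Coercivity of a(·,·) on H^1_0(-3, -1) means a(u, u) ≥ α ||u||_{H^1}² for every u ∈ H^1_0.
The interval has length L = 2, and Poincaré/coercivity depend only on L. Here a(u, u) = ∫(u')² + (3/4)·∫u².
Here 0 < c = 3/4 < 1. The condition a(u,u) ≥ α||u||_{H^1}² reads (1−α)∫(u')² ≥ (α−c)∫u². Any admissible α is ≤ 1 (rapidly oscillating u have ∫u²/∫(u')² → 0), and α = 1 would force 0 ≥ (1−c)∫u², impossible since c < 1; so 1−α > 0. By the sharp Poincaré inequality on H^1_0 of an interval of length L, ∫(u')² ≥ (π/L)²∫u² with equality for the first sine mode sin(π(x−x₀)/L) (x₀ the left endpoint), so the inequality holds for all u iff (1−α)(π/L)² ≥ α − c, i.e. α ≤ ((π/L)² + c)/((π/L)² + 1) = (1 + c(L/π)²)/(1 + (L/π)²). With (π/L)² = π^2/4 and c = 3/4, the largest admissible constant is α = ((π/L)² + c)/((π/L)² + 1).
Simplifying, α = (3 + π^2)/(4 + π^2).


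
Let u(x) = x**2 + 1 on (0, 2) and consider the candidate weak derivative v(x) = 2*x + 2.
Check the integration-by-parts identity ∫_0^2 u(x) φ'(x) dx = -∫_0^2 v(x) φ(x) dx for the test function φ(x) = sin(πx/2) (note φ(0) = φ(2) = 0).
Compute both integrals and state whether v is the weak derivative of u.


LHS = -8/π, RHS = -16/π. No, v is not the weak derivative of u.

u(x) = x**2 + 1, classical derivative u'(x) = 2*x.
φ(x) = sin(πx/2), so φ'(x) = π*cos(π*x/2)/2.
Note φ(0) = φ(2) = 0, so the boundary term u·φ vanishes.
LHS = ∫_0^2 u(x) φ'(x) dx = ∫_0^2 (π*x^2*cos(π*x/2)/2 + π*cos(π*x/2)/2) dx. Term by term:
  ∫_0^2 π*cos(π*x/2)/2 dx = 0;  ∫_0^2 π*x^2*cos(π*x/2)/2 dx = -8/π.
Sum: 0 − 8/π = -8/π.
So LHS = -8/π.
∫_0^2 v(x) φ(x) dx = ∫_0^2 (2*x*sin(π*x/2) + 2*sin(π*x/2)) dx. Term by term:
  ∫_0^2 2*sin(π*x/2) dx = 8/π;  ∫_0^2 2*x*sin(π*x/2) dx = 8/π.
Sum: 8/π + 8/π = 16/π.
So RHS = -∫_0^2 v(x) φ(x) dx = -16/π.
LHS − RHS = 8/π ≠ 0, so the identity fails.
(For a valid weak derivative the identity must hold for EVERY test function, in particular this one. The failure shows v is NOT the weak derivative of u.)
Correct weak derivative would be u'(x) = 2*x.


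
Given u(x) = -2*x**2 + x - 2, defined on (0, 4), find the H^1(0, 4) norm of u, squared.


||u||_{H^1}^2 = 15308/15

The H^1 norm (squared) on an interval (0, L) is
  ||u||_{H^1}^2 = ∫_0^L u(x)^2 dx + ∫_0^L u'(x)^2 dx.
Compute u'(x) = 1 - 4*x.
Then u(x)^2 = 4*x**4 - 4*x**3 + 9*x**2 - 4*x + 4 and u'(x)^2 = 16*x**2 - 8*x + 1.
Integrate each monomial from 0 to 4 using ∫_0^4 c·x^n dx = c·4^(n+1)/(n+1):
  ∫_0^4 u(x)^2 dx = ∫_0^4 (4*x^4 - 4*x^3 + 9*x^2 - 4*x + 4) dx. Term by term:
    ∫_0^4 4*x^4 dx = 4096/5;  ∫_0^4 -4*x^3 dx = -256;  ∫_0^4 9*x^2 dx = 192;
    ∫_0^4 -4*x dx = -32;  ∫_0^4 4 dx = 16.
  Sum: 4096/5 − 256 + 192 − 32 + 16 = 3696/5.
  ∫_0^4 u'(x)^2 dx = ∫_0^4 (16*x^2 - 8*x + 1) dx. Term by term:
    ∫_0^4 16*x^2 dx = 1024/3;  ∫_0^4 -8*x dx = -64;  ∫_0^4 1 dx = 4.
  Sum: 1024/3 − 64 + 4 = 844/3.
Adding: ||u||_{H^1}^2 = 3696/5 + 844/3 = 15308/15.


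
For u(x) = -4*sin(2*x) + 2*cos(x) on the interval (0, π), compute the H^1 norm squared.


||u||_{H^1(0,π)}^2 = -128/3 + 44*π

u'(x) = -2*sin(x) - 8*cos(2*x).
Expand u² and (u')² and integrate term by term on (0, π), using: for integers n ≥ 1, ∫_0^π sin²(nx) dx = ∫_0^π cos²(nx) dx = π/2; for n ≠ n', ∫_0^π sin(nx)sin(n'x) dx = ∫_0^π cos(nx)cos(n'x) dx = 0; and by product-to-sum, ∫_0^π sin(nx)cos(n'x) dx = ½∫_0^π [sin((n+n')x) + sin((n−n')x)] dx, which is 0 when n+n' is even and 2n/(n²−n'²) when n+n' is odd (it need not vanish on (0, π)).
  u² squared terms: (-4)²·∫sin(2x)² dx = 16·π/2 = 8*π;  (2)²·∫cos(x)² dx = 4·π/2 = 2*π.
  u² cross terms: 2·(-4)·(2)·∫sin(2x)·cos(x) dx = -16·(4/3) = -64/3.
  So ∫_0^π u² dx = 8*π + 2*π − 64/3 = -64/3 + 10*π.
  (u')² squared terms: (-8)²·∫cos(2x)² dx = 64·π/2 = 32*π;  (-2)²·∫sin(x)² dx = 4·π/2 = 2*π.
  (u')² cross terms: 2·(-8)·(-2)·∫cos(2x)·sin(x) dx = 32·(-2/3) = -64/3.
  So ∫_0^π (u')² dx = 32*π + 2*π − 64/3 = -64/3 + 34*π.
||u||_{H^1}^2 = (-64/3 + 10*π) + (-64/3 + 34*π) = -128/3 + 44*π.


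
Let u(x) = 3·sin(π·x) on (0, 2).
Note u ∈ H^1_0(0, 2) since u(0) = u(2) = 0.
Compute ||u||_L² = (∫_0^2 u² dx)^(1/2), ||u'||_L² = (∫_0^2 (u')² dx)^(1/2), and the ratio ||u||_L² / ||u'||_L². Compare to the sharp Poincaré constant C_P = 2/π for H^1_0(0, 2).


||u||_L² / ||u'||_L² = 1/π < C_P = 2/π.

u(x) = 3·sin(π·x), so u'(x) = 3*π*cos(π*x).
Writing u(x) = A·sin(kπx/L) with A = 3 and k = 2, use ∫_0^L sin²(kπx/L) dx = L/2 and ∫_0^L cos²(kπx/L) dx = L/2.
u² = 9·sin²(π·x) and (u')² = 9*π^2·cos²(π·x), and each of sin², cos² integrates to L/2 = 1 over (0, 2).
∫_0^2 u² dx = 9, so ||u||_L² = 3.
∫_0^2 (u')² dx = 9*π^2, so ||u'||_L² = 3*π.
Ratio ||u||_L² / ||u'||_L² = 1/π.
Sharp Poincaré constant on H^1_0(0, 2) is C_P = L/π = 2/π, achieved by sin(π/2·x).
This is the k = 2 harmonic; the ratio L/(kπ) is strictly less than C_P = L/π, consistent with the sharp inequality ||u||_L² ≤ C_P ||u'||_L².


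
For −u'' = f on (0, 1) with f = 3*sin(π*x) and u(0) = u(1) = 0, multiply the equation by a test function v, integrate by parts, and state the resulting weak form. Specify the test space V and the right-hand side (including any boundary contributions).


V = H^1_0(0, 1) (so v(0) = v(1) = 0); weak form: ∫_0^1 u'v' dx = ∫_0^1 (3*sin(π*x)) v dx for all v ∈ V.

Multiply both sides by a test function v and integrate from 0 to 1:
  ∫_0^1 −u''(x) v(x) dx = ∫_0^1 f(x) v(x) dx.
Integrate the LHS by parts once:
  ∫_0^1 −u'' v dx = −[u'(x) v(x)]_0^1 + ∫_0^1 u'(x) v'(x) dx.
Thus ∫_0^1 u'(x) v'(x) dx = ∫_0^1 f(x) v(x) dx + [u'(x) v(x)]_0^1.
Choose V so that boundary terms are either known or forced to vanish.
u is Dirichlet: u(0) = u(1) = 0. Let V = H^1_0(0, 1); then v(0) = v(1) = 0, and [u' v]_0^1 = 0.
Weak formulation: find u (satisfying any essential BC) such that ∫_0^1 u'(x) v'(x) dx = ∫_0^1 f v dx for all v ∈ V.
Substituting f(x) = 3*sin(π*x), the right-hand side is ∫_0^1 (3*sin(π*x)) v dx.


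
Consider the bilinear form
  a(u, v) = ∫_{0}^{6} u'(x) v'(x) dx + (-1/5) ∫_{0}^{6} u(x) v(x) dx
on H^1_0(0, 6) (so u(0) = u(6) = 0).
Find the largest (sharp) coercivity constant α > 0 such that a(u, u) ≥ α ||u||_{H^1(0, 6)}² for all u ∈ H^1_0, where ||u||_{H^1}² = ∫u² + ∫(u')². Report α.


α = (-36/5 + π^2)/(π^2 + 36)

Coercivity of a(·,·) on H^1_0(0, 6) means a(u, u) ≥ α ||u||_{H^1}² for every u ∈ H^1_0.
The interval has length L = 6, and Poincaré/coercivity depend only on L. Here a(u, u) = ∫(u')² + (-1/5)·∫u².
Here c = -1/5 < 0 with |c| < (π/L)² = π^2/36, so coercivity still holds. The condition a(u,u) ≥ α||u||_{H^1}² reads (1−α)∫(u')² ≥ (α−c)∫u². Any admissible α is ≤ 1 (rapidly oscillating u have ∫u²/∫(u')² → 0), and α = 1 would force 0 ≥ (1−c)∫u², impossible since c < 1; so 1−α > 0. By the sharp Poincaré inequality on H^1_0 of an interval of length L, ∫(u')² ≥ (π/L)²∫u² with equality for the first sine mode sin(π(x−x₀)/L) (x₀ the left endpoint), so the inequality holds for all u iff (1−α)(π/L)² ≥ α − c, i.e. α ≤ ((π/L)² + c)/((π/L)² + 1) = (1 + c(L/π)²)/(1 + (L/π)²). (Direct route, valid since c ≤ 0: Poincaré gives c∫u² ≥ c(L/π)²∫(u')², so a(u,u) ≥ (1 + c(L/π)²)∫(u')², while ||u||_{H^1}² ≤ (1 + (L/π)²)∫(u')²; dividing yields the same α.) With (π/L)² = π^2/36 and c = -1/5, the largest admissible constant is α = ((π/L)² + c)/((π/L)² + 1).
Simplifying, α = (-36/5 + π^2)/(π^2 + 36).


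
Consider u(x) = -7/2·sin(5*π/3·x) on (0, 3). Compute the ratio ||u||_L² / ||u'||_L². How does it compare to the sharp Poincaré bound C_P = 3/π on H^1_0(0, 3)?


||u||_L² / ||u'||_L² = 3/(5*π) < C_P = 3/π.

u(x) = -7/2·sin(5*π/3·x), so u'(x) = -35*π*cos(5*π*x/3)/6.
Writing u(x) = A·sin(kπx/L) with A = -7/2 and k = 5, use ∫_0^L sin²(kπx/L) dx = L/2 and ∫_0^L cos²(kπx/L) dx = L/2.
u² = 49/4·sin²(5*π/3·x) and (u')² = 1225*π^2/36·cos²(5*π/3·x), and each of sin², cos² integrates to L/2 = 3/2 over (0, 3).
∫_0^3 u² dx = 147/8, so ||u||_L² = 7*sqrt(6)/4.
∫_0^3 (u')² dx = 1225*π^2/24, so ||u'||_L² = 35*sqrt(6)*π/12.
Ratio ||u||_L² / ||u'||_L² = 3/(5*π).
Sharp Poincaré constant on H^1_0(0, 3) is C_P = L/π = 3/π, achieved by sin(π/3·x).
This is the k = 5 harmonic; the ratio L/(kπ) is strictly less than C_P = L/π, consistent with the sharp inequality ||u||_L² ≤ C_P ||u'||_L².


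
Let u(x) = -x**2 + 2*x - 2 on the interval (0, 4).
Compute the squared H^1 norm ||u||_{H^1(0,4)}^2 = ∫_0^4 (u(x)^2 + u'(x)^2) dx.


||u||_{H^1}^2 = 544/5

The H^1 norm (squared) on an interval (0, L) is
  ||u||_{H^1}^2 = ∫_0^L u(x)^2 dx + ∫_0^L u'(x)^2 dx.
Compute u'(x) = 2 - 2*x.
Then u(x)^2 = x**4 - 4*x**3 + 8*x**2 - 8*x + 4 and u'(x)^2 = 4*x**2 - 8*x + 4.
Integrate each monomial from 0 to 4 using ∫_0^4 c·x^n dx = c·4^(n+1)/(n+1):
  ∫_0^4 u(x)^2 dx = ∫_0^4 (x^4 - 4*x^3 + 8*x^2 - 8*x + 4) dx. Term by term:
    ∫_0^4 x^4 dx = 1024/5;  ∫_0^4 -4*x^3 dx = -256;  ∫_0^4 8*x^2 dx = 512/3;
    ∫_0^4 -8*x dx = -64;  ∫_0^4 4 dx = 16.
  Sum: 1024/5 − 256 + 512/3 − 64 + 16 = 1072/15.
  ∫_0^4 u'(x)^2 dx = ∫_0^4 (4*x^2 - 8*x + 4) dx. Term by term:
    ∫_0^4 4*x^2 dx = 256/3;  ∫_0^4 -8*x dx = -64;  ∫_0^4 4 dx = 16.
  Sum: 256/3 − 64 + 16 = 112/3.
Adding: ||u||_{H^1}^2 = 1072/15 + 112/3 = 544/5.


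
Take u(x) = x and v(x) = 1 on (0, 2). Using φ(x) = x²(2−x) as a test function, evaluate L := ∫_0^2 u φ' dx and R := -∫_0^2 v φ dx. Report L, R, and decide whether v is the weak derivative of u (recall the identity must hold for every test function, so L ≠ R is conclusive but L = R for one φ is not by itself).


LHS = -4/3, RHS = -4/3. Yes, v = u' weakly.

u(x) = x, classical derivative u'(x) = 1.
φ(x) = x²(2−x), so φ'(x) = x*(4 - 3*x).
Note φ(0) = φ(2) = 0, so the boundary term u·φ vanishes.
LHS = ∫_0^2 u(x) φ'(x) dx = ∫_0^2 (-3*x^3 + 4*x^2) dx. Term by term:
  ∫_0^2 -3*x^3 dx = -12;  ∫_0^2 4*x^2 dx = 32/3.
Sum: -12 + 32/3 = -4/3.
So LHS = -4/3.
∫_0^2 v(x) φ(x) dx = ∫_0^2 (-x^3 + 2*x^2) dx. Term by term:
  ∫_0^2 -x^3 dx = -4;  ∫_0^2 2*x^2 dx = 16/3.
Sum: -4 + 16/3 = 4/3.
So RHS = -∫_0^2 v(x) φ(x) dx = -4/3.
LHS = RHS, so the identity holds for this test φ.
Moreover u is smooth here and v(x) = u'(x) = 1 pointwise, so the identity holds for every test function. Hence v is the weak derivative of u.


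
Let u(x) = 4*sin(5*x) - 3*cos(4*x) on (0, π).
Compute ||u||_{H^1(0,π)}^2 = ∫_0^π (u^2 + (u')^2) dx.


||u||_{H^1(0,π)}^2 = -1360/3 + 569*π/2

u'(x) = 12*sin(4*x) + 20*cos(5*x).
Expand u² and (u')² and integrate term by term on (0, π), using: for integers n ≥ 1, ∫_0^π sin²(nx) dx = ∫_0^π cos²(nx) dx = π/2; for n ≠ n', ∫_0^π sin(nx)sin(n'x) dx = ∫_0^π cos(nx)cos(n'x) dx = 0; and by product-to-sum, ∫_0^π sin(nx)cos(n'x) dx = ½∫_0^π [sin((n+n')x) + sin((n−n')x)] dx, which is 0 when n+n' is even and 2n/(n²−n'²) when n+n' is odd (it need not vanish on (0, π)).
  u² squared terms: (-3)²·∫cos(4x)² dx = 9·π/2 = 9*π/2;  (4)²·∫sin(5x)² dx = 16·π/2 = 8*π.
  u² cross terms: 2·(-3)·(4)·∫cos(4x)·sin(5x) dx = -24·(10/9) = -80/3.
  So ∫_0^π u² dx = 9*π/2 + 8*π − 80/3 = -80/3 + 25*π/2.
  (u')² squared terms: (12)²·∫sin(4x)² dx = 144·π/2 = 72*π;  (20)²·∫cos(5x)² dx = 400·π/2 = 200*π.
  (u')² cross terms: 2·(12)·(20)·∫sin(4x)·cos(5x) dx = 480·(-8/9) = -1280/3.
  So ∫_0^π (u')² dx = 72*π + 200*π − 1280/3 = -1280/3 + 272*π.
||u||_{H^1}^2 = (-80/3 + 25*π/2) + (-1280/3 + 272*π) = -1360/3 + 569*π/2.


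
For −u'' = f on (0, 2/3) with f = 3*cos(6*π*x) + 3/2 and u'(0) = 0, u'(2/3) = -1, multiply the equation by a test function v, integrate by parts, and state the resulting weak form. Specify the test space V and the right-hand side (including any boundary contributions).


V = H^1(0, 2/3) (v unrestricted at boundary; u is determined up to an additive constant); weak form: ∫_0^2/3 u'v' dx = ∫_0^2/3 (3*cos(6*π*x) + 3/2) v dx − v(2/3) for all v ∈ V.

Multiply both sides by a test function v and integrate from 0 to 2/3:
  ∫_0^2/3 −u''(x) v(x) dx = ∫_0^2/3 f(x) v(x) dx.
Integrate the LHS by parts once:
  ∫_0^2/3 −u'' v dx = −[u'(x) v(x)]_0^2/3 + ∫_0^2/3 u'(x) v'(x) dx.
Thus ∫_0^2/3 u'(x) v'(x) dx = ∫_0^2/3 f(x) v(x) dx + [u'(x) v(x)]_0^2/3.
Choose V so that boundary terms are either known or forced to vanish.
u has inhomogeneous Neumann u'(0) = 0, u'(2/3) = -1. [u' v]_0^2/3 = (-1)·v(2/3) − (0)·v(0) = − v(2/3). Take V = H^1(0, 2/3); boundary term becomes part of RHS.
Weak formulation: find u (satisfying any essential BC) such that ∫_0^2/3 u'(x) v'(x) dx = ∫_0^2/3 f v dx − v(2/3) for all v ∈ V (Neumann data are natural BCs: they enter the RHS as boundary terms).
Substituting f(x) = 3*cos(6*π*x) + 3/2, the right-hand side is ∫_0^2/3 (3*cos(6*π*x) + 3/2) v dx − v(2/3).
Compatibility check (pure Neumann): taking v ≡ 1 ∈ V gives 0 = ∫_0^2/3 f dx + (-1) − (0), i.e. ∫_0^2/3 f dx must equal u'(0) − u'(2/3) = 1. Indeed ∫_0^2/3 (3*cos(6*π*x) + 3/2) dx = 1, so the data are compatible. The solution is then unique only up to an additive constant (fix it e.g. by requiring ∫_0^2/3 u dx = 0).


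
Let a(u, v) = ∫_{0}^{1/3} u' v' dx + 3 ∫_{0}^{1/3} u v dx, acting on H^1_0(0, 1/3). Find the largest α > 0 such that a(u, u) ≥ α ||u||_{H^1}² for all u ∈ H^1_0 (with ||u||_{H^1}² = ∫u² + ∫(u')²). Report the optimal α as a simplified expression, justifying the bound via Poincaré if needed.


α = 1

Coercivity of a(·,·) on H^1_0(0, 1/3) means a(u, u) ≥ α ||u||_{H^1}² for every u ∈ H^1_0.
The interval has length L = 1/3, and Poincaré/coercivity depend only on L. Here a(u, u) = ∫(u')² + (3)·∫u².
Here c = 3 ≥ 1, so a(u,u) = ∫(u')² + c∫u² ≥ ∫(u')² + ∫u² = ||u||_{H^1}², i.e. α = 1 works. No larger α is possible: a(u,u) ≥ α||u||_{H^1}² means (1−α)∫(u')² ≥ (α−c)∫u², and for the modes u_n = sin(nπ(x−x₀)/L) (x₀ the left endpoint) one has ∫u_n²/∫(u_n')² = (L/(nπ))² → 0, so a(u_n,u_n)/||u_n||_{H^1}² → 1. Hence the optimal constant is α = 1.
Therefore α = 1.


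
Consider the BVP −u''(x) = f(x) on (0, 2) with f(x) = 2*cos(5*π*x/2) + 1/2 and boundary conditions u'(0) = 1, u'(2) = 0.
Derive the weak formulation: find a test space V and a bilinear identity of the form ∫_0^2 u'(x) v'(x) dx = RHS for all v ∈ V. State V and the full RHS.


V = H^1(0, 2) (v unrestricted at boundary; u is determined up to an additive constant); weak form: ∫_0^2 u'v' dx = ∫_0^2 (2*cos(5*π*x/2) + 1/2) v dx − v(0) for all v ∈ V.

Multiply both sides by a test function v and integrate from 0 to 2:
  ∫_0^2 −u''(x) v(x) dx = ∫_0^2 f(x) v(x) dx.
Integrate the LHS by parts once:
  ∫_0^2 −u'' v dx = −[u'(x) v(x)]_0^2 + ∫_0^2 u'(x) v'(x) dx.
Thus ∫_0^2 u'(x) v'(x) dx = ∫_0^2 f(x) v(x) dx + [u'(x) v(x)]_0^2.
Choose V so that boundary terms are either known or forced to vanish.
u has inhomogeneous Neumann u'(0) = 1, u'(2) = 0. [u' v]_0^2 = (0)·v(2) − (1)·v(0) = − v(0). Take V = H^1(0, 2); boundary term becomes part of RHS.
Weak formulation: find u (satisfying any essential BC) such that ∫_0^2 u'(x) v'(x) dx = ∫_0^2 f v dx − v(0) for all v ∈ V (Neumann data are natural BCs: they enter the RHS as boundary terms).
Substituting f(x) = 2*cos(5*π*x/2) + 1/2, the right-hand side is ∫_0^2 (2*cos(5*π*x/2) + 1/2) v dx − v(0).
Compatibility check (pure Neumann): taking v ≡ 1 ∈ V gives 0 = ∫_0^2 f dx + (0) − (1), i.e. ∫_0^2 f dx must equal u'(0) − u'(2) = 1. Indeed ∫_0^2 (2*cos(5*π*x/2) + 1/2) dx = 1, so the data are compatible. The solution is then unique only up to an additive constant (fix it e.g. by requiring ∫_0^2 u dx = 0).


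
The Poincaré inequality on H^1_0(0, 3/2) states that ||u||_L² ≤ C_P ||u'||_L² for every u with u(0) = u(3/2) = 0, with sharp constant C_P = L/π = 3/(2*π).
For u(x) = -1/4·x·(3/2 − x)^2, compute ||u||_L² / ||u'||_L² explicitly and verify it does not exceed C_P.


||u||_L² / ||u'||_L² = 3*sqrt(14)/28 < C_P = 3/(2*π).

u(x) = -1/4·x·(3/2 − x)^2, so u'(x) = -3*x^2/4 + 3*x/2 - 9/16.
u(x) = -1/4·x·(3/2 − x)^2 vanishes at x = 0 and x = 3/2, so u ∈ H^1_0(0, 3/2). Differentiate via the product rule and integrate the resulting polynomials term by term.
  ∫_0^3/2 u² dx = ∫_0^3/2 (x^6/16 - 3*x^5/8 + 27*x^4/32 - 27*x^3/32 + 81*x^2/256) dx. Term by term:
    ∫_0^3/2 x^6/16 dx = 2187/14336;  ∫_0^3/2 -3*x^5/8 dx = -729/1024;  ∫_0^3/2 27*x^4/32 dx = 6561/5120;
    ∫_0^3/2 -27*x^3/32 dx = -2187/2048;  ∫_0^3/2 81*x^2/256 dx = 729/2048.
  Sum: 2187/14336 − 729/1024 + 6561/5120 − 2187/2048 + 729/2048 = 729/71680.
  ∫_0^3/2 (u')² dx = ∫_0^3/2 (9*x^4/16 - 9*x^3/4 + 99*x^2/32 - 27*x/16 + 81/256) dx. Term by term:
    ∫_0^3/2 9*x^4/16 dx = 2187/2560;  ∫_0^3/2 -9*x^3/4 dx = -729/256;  ∫_0^3/2 99*x^2/32 dx = 891/256;
    ∫_0^3/2 -27*x/16 dx = -243/128;  ∫_0^3/2 81/256 dx = 243/512.
  Sum: 2187/2560 − 729/256 + 891/256 − 243/128 + 243/512 = 81/1280.
∫_0^3/2 u² dx = 729/71680, so ||u||_L² = 27*sqrt(70)/2240.
∫_0^3/2 (u')² dx = 81/1280, so ||u'||_L² = 9*sqrt(5)/80.
Ratio ||u||_L² / ||u'||_L² = 3*sqrt(14)/28.
Sharp Poincaré constant on H^1_0(0, 3/2) is C_P = L/π = 3/(2*π), achieved by sin(2*π/3·x).
A polynomial bump cannot attain the sharp Poincaré constant (only the first sine eigenfunction does), so the ratio is strictly less than C_P, consistent with ||u||_L² ≤ C_P ||u'||_L².


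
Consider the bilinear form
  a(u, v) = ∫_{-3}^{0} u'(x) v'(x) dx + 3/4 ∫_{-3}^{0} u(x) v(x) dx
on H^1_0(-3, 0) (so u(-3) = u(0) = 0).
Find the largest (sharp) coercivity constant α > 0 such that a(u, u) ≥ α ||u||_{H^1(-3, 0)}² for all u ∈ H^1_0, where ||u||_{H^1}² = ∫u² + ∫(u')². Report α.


α = (27/4 + π^2)/(9 + π^2)

Coercivity of a(·,·) on H^1_0(-3, 0) means a(u, u) ≥ α ||u||_{H^1}² for every u ∈ H^1_0.
The interval has length L = 3, and Poincaré/coercivity depend only on L. Here a(u, u) = ∫(u')² + (3/4)·∫u².
Here 0 < c = 3/4 < 1. The condition a(u,u) ≥ α||u||_{H^1}² reads (1−α)∫(u')² ≥ (α−c)∫u². Any admissible α is ≤ 1 (rapidly oscillating u have ∫u²/∫(u')² → 0), and α = 1 would force 0 ≥ (1−c)∫u², impossible since c < 1; so 1−α > 0. By the sharp Poincaré inequality on H^1_0 of an interval of length L, ∫(u')² ≥ (π/L)²∫u² with equality for the first sine mode sin(π(x−x₀)/L) (x₀ the left endpoint), so the inequality holds for all u iff (1−α)(π/L)² ≥ α − c, i.e. α ≤ ((π/L)² + c)/((π/L)² + 1) = (1 + c(L/π)²)/(1 + (L/π)²). With (π/L)² = π^2/9 and c = 3/4, the largest admissible constant is α = ((π/L)² + c)/((π/L)² + 1).
Simplifying, α = (27/4 + π^2)/(9 + π^2).


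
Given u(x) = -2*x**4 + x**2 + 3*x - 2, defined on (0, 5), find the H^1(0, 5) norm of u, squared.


||u||_{H^1}^2 = 187229815/126

The H^1 norm (squared) on an interval (0, L) is
  ||u||_{H^1}^2 = ∫_0^L u(x)^2 dx + ∫_0^L u'(x)^2 dx.
Compute u'(x) = -8*x**3 + 2*x + 3.
Then u(x)^2 = 4*x**8 - 4*x**6 - 12*x**5 + 9*x**4 + 6*x**3 + 5*x**2 - 12*x + 4 and u'(x)^2 = 64*x**6 - 32*x**4 - 48*x**3 + 4*x**2 + 12*x + 9.
Integrate each monomial from 0 to 5 using ∫_0^5 c·x^n dx = c·5^(n+1)/(n+1):
  ∫_0^5 u(x)^2 dx = ∫_0^5 (4*x^8 - 4*x^6 - 12*x^5 + 9*x^4 + 6*x^3 + 5*x^2 - 12*x + 4) dx. Term by term:
    ∫_0^5 4*x^8 dx = 7812500/9;  ∫_0^5 -4*x^6 dx = -312500/7;  ∫_0^5 -12*x^5 dx = -31250;
    ∫_0^5 9*x^4 dx = 5625;  ∫_0^5 6*x^3 dx = 1875/2;  ∫_0^5 5*x^2 dx = 625/3;
    ∫_0^5 -12*x dx = -150;  ∫_0^5 4 dx = 20.
  Sum: 7812500/9 − 312500/7 − 31250 + 5625 + 1875/2 + 625/3 − 150 + 20 = 100649245/126.
  ∫_0^5 u'(x)^2 dx = ∫_0^5 (64*x^6 - 32*x^4 - 48*x^3 + 4*x^2 + 12*x + 9) dx. Term by term:
    ∫_0^5 64*x^6 dx = 5000000/7;  ∫_0^5 -32*x^4 dx = -20000;  ∫_0^5 -48*x^3 dx = -7500;
    ∫_0^5 4*x^2 dx = 500/3;  ∫_0^5 12*x dx = 150;  ∫_0^5 9 dx = 45.
  Sum: 5000000/7 − 20000 − 7500 + 500/3 + 150 + 45 = 14430095/21.
Adding: ||u||_{H^1}^2 = 100649245/126 + 14430095/21 = 187229815/126.


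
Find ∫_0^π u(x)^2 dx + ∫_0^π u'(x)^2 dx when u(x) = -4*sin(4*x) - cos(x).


||u||_{H^1(0,π)}^2 = 128/15 + 137*π

u'(x) = sin(x) - 16*cos(4*x).
Expand u² and (u')² and integrate term by term on (0, π), using: for integers n ≥ 1, ∫_0^π sin²(nx) dx = ∫_0^π cos²(nx) dx = π/2; for n ≠ n', ∫_0^π sin(nx)sin(n'x) dx = ∫_0^π cos(nx)cos(n'x) dx = 0; and by product-to-sum, ∫_0^π sin(nx)cos(n'x) dx = ½∫_0^π [sin((n+n')x) + sin((n−n')x)] dx, which is 0 when n+n' is even and 2n/(n²−n'²) when n+n' is odd (it need not vanish on (0, π)).
  u² squared terms: (-1)²·∫cos(x)² dx = 1·π/2 = π/2;  (-4)²·∫sin(4x)² dx = 16·π/2 = 8*π.
  u² cross terms: 2·(-1)·(-4)·∫cos(x)·sin(4x) dx = 8·(8/15) = 64/15.
  So ∫_0^π u² dx = π/2 + 8*π + 64/15 = 64/15 + 17*π/2.
  (u')² squared terms: (-16)²·∫cos(4x)² dx = 256·π/2 = 128*π;  (1)²·∫sin(x)² dx = 1·π/2 = π/2.
  (u')² cross terms: 2·(-16)·(1)·∫cos(4x)·sin(x) dx = -32·(-2/15) = 64/15.
  So ∫_0^π (u')² dx = 128*π + π/2 + 64/15 = 64/15 + 257*π/2.
||u||_{H^1}^2 = (64/15 + 17*π/2) + (64/15 + 257*π/2) = 128/15 + 137*π.


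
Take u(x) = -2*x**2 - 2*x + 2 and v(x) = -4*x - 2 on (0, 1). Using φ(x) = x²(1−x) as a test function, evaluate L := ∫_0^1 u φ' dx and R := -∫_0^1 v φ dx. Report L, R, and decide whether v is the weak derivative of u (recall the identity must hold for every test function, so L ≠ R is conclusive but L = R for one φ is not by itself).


LHS = 11/30, RHS = 11/30. Yes, v = u' weakly.

u(x) = -2*x**2 - 2*x + 2, classical derivative u'(x) = -4*x - 2.
φ(x) = x²(1−x), so φ'(x) = x*(2 - 3*x).
Note φ(0) = φ(1) = 0, so the boundary term u·φ vanishes.
LHS = ∫_0^1 u(x) φ'(x) dx = ∫_0^1 (6*x^4 + 2*x^3 - 10*x^2 + 4*x) dx. Term by term:
  ∫_0^1 6*x^4 dx = 6/5;  ∫_0^1 2*x^3 dx = 1/2;  ∫_0^1 -10*x^2 dx = -10/3;
  ∫_0^1 4*x dx = 2.
Sum: 6/5 + 1/2 − 10/3 + 2 = 11/30.
So LHS = 11/30.
∫_0^1 v(x) φ(x) dx = ∫_0^1 (4*x^4 - 2*x^3 - 2*x^2) dx. Term by term:
  ∫_0^1 4*x^4 dx = 4/5;  ∫_0^1 -2*x^3 dx = -1/2;  ∫_0^1 -2*x^2 dx = -2/3.
Sum: 4/5 − 1/2 − 2/3 = -11/30.
So RHS = -∫_0^1 v(x) φ(x) dx = 11/30.
LHS = RHS, so the identity holds for this test φ.
Moreover u is smooth here and v(x) = u'(x) = -4*x - 2 pointwise, so the identity holds for every test function. Hence v is the weak derivative of u.


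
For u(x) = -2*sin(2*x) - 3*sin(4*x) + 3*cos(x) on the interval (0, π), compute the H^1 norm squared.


||u||_{H^1(0,π)}^2 = -256/5 + 191*π/2

u'(x) = -3*sin(x) - 4*cos(2*x) - 12*cos(4*x).
Expand u² and (u')² and integrate term by term on (0, π), using: for integers n ≥ 1, ∫_0^π sin²(nx) dx = ∫_0^π cos²(nx) dx = π/2; for n ≠ n', ∫_0^π sin(nx)sin(n'x) dx = ∫_0^π cos(nx)cos(n'x) dx = 0; and by product-to-sum, ∫_0^π sin(nx)cos(n'x) dx = ½∫_0^π [sin((n+n')x) + sin((n−n')x)] dx, which is 0 when n+n' is even and 2n/(n²−n'²) when n+n' is odd (it need not vanish on (0, π)).
  u² squared terms: (-3)²·∫sin(4x)² dx = 9·π/2 = 9*π/2;  (-2)²·∫sin(2x)² dx = 4·π/2 = 2*π;  (3)²·∫cos(x)² dx = 9·π/2 = 9*π/2.
  u² cross terms: 2·(-3)·(-2)·∫sin(4x)·sin(2x) dx = 12·(0) = 0;  2·(-3)·(3)·∫sin(4x)·cos(x) dx = -18·(8/15) = -48/5;  2·(-2)·(3)·∫sin(2x)·cos(x) dx = -12·(4/3) = -16.
  So ∫_0^π u² dx = 9*π/2 + 2*π + 9*π/2 + 0 − 48/5 − 16 = -128/5 + 11*π.
  (u')² squared terms: (-12)²·∫cos(4x)² dx = 144·π/2 = 72*π;  (-4)²·∫cos(2x)² dx = 16·π/2 = 8*π;  (-3)²·∫sin(x)² dx = 9·π/2 = 9*π/2.
  (u')² cross terms: 2·(-12)·(-4)·∫cos(4x)·cos(2x) dx = 96·(0) = 0;  2·(-12)·(-3)·∫cos(4x)·sin(x) dx = 72·(-2/15) = -48/5;  2·(-4)·(-3)·∫cos(2x)·sin(x) dx = 24·(-2/3) = -16.
  So ∫_0^π (u')² dx = 72*π + 8*π + 9*π/2 + 0 − 48/5 − 16 = -128/5 + 169*π/2.
||u||_{H^1}^2 = (-128/5 + 11*π) + (-128/5 + 169*π/2) = -256/5 + 191*π/2.


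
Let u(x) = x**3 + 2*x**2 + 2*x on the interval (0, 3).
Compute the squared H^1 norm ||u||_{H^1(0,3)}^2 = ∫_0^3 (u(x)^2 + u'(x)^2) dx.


||u||_{H^1}^2 = 92562/35

The H^1 norm (squared) on an interval (0, L) is
  ||u||_{H^1}^2 = ∫_0^L u(x)^2 dx + ∫_0^L u'(x)^2 dx.
Compute u'(x) = 3*x**2 + 4*x + 2.
Then u(x)^2 = x**6 + 4*x**5 + 8*x**4 + 8*x**3 + 4*x**2 and u'(x)^2 = 9*x**4 + 24*x**3 + 28*x**2 + 16*x + 4.
Integrate each monomial from 0 to 3 using ∫_0^3 c·x^n dx = c·3^(n+1)/(n+1):
  ∫_0^3 u(x)^2 dx = ∫_0^3 (x^6 + 4*x^5 + 8*x^4 + 8*x^3 + 4*x^2) dx. Term by term:
    ∫_0^3 x^6 dx = 2187/7;  ∫_0^3 4*x^5 dx = 486;  ∫_0^3 8*x^4 dx = 1944/5;
    ∫_0^3 8*x^3 dx = 162;  ∫_0^3 4*x^2 dx = 36.
  Sum: 2187/7 + 486 + 1944/5 + 162 + 36 = 48483/35.
  ∫_0^3 u'(x)^2 dx = ∫_0^3 (9*x^4 + 24*x^3 + 28*x^2 + 16*x + 4) dx. Term by term:
    ∫_0^3 9*x^4 dx = 2187/5;  ∫_0^3 24*x^3 dx = 486;  ∫_0^3 28*x^2 dx = 252;
    ∫_0^3 16*x dx = 72;  ∫_0^3 4 dx = 12.
  Sum: 2187/5 + 486 + 252 + 72 + 12 = 6297/5.
Adding: ||u||_{H^1}^2 = 48483/35 + 6297/5 = 92562/35.


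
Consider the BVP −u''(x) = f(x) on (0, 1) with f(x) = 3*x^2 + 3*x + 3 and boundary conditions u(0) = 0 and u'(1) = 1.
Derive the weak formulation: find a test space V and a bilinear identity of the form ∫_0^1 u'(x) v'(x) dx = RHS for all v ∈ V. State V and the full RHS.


V = {v ∈ H^1(0, 1) : v(0) = 0} (test functions vanish at x = 0 where u is specified); weak form: ∫_0^1 u'v' dx = ∫_0^1 (3*x^2 + 3*x + 3) v dx + v(1) for all v ∈ V.

Multiply both sides by a test function v and integrate from 0 to 1:
  ∫_0^1 −u''(x) v(x) dx = ∫_0^1 f(x) v(x) dx.
Integrate the LHS by parts once:
  ∫_0^1 −u'' v dx = −[u'(x) v(x)]_0^1 + ∫_0^1 u'(x) v'(x) dx.
Thus ∫_0^1 u'(x) v'(x) dx = ∫_0^1 f(x) v(x) dx + [u'(x) v(x)]_0^1.
Choose V so that boundary terms are either known or forced to vanish.
Mixed BC: u(0) = 0 (Dirichlet) and u'(1) = 1 (Neumann). Define V = {v ∈ H^1(0, 1) : v(0) = 0}. Then [u' v]_0^1 = u'(1)·v(1) − u'(0)·0 = v(1).
Weak formulation: find u (satisfying any essential BC) such that ∫_0^1 u'(x) v'(x) dx = ∫_0^1 f v dx + v(1) for all v ∈ V (Dirichlet at 0 absorbed into V; Neumann datum at x = 1 contributes the boundary term).
Substituting f(x) = 3*x^2 + 3*x + 3, the right-hand side is ∫_0^1 (3*x^2 + 3*x + 3) v dx + v(1).


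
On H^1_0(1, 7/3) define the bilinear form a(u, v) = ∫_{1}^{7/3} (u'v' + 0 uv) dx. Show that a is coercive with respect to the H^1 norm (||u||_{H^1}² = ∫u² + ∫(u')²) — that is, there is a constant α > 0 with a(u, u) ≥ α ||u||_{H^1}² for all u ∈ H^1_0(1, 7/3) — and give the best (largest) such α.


α = 9*π^2/(16 + 9*π^2)

Coercivity of a(·,·) on H^1_0(1, 7/3) means a(u, u) ≥ α ||u||_{H^1}² for every u ∈ H^1_0.
The interval has length L = 4/3, and Poincaré/coercivity depend only on L. Here a(u, u) = ∫(u')² + (0)·∫u².
Here c = 0, so a(u,u) = ∫(u')² alone. The condition a(u,u) ≥ α||u||_{H^1}² reads (1−α)∫(u')² ≥ (α−c)∫u². Any admissible α is ≤ 1 (rapidly oscillating u have ∫u²/∫(u')² → 0), and α = 1 would force 0 ≥ (1−c)∫u², impossible since c < 1; so 1−α > 0. By the sharp Poincaré inequality on H^1_0 of an interval of length L, ∫(u')² ≥ (π/L)²∫u² with equality for the first sine mode sin(π(x−x₀)/L) (x₀ the left endpoint), so the inequality holds for all u iff (1−α)(π/L)² ≥ α − c, i.e. α ≤ ((π/L)² + c)/((π/L)² + 1) = (1 + c(L/π)²)/(1 + (L/π)²). (Direct route, valid since c ≤ 0: Poincaré gives c∫u² ≥ c(L/π)²∫(u')², so a(u,u) ≥ (1 + c(L/π)²)∫(u')², while ||u||_{H^1}² ≤ (1 + (L/π)²)∫(u')²; dividing yields the same α.) With (π/L)² = 9*π^2/16 and c = 0, the largest admissible constant is α = ((π/L)² + c)/((π/L)² + 1).
Simplifying, α = 9*π^2/(16 + 9*π^2).


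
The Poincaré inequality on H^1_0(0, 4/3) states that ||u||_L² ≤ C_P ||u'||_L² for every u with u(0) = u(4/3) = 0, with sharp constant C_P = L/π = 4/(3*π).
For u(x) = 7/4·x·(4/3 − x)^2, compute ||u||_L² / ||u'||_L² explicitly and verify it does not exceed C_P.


||u||_L² / ||u'||_L² = 2*sqrt(14)/21 < C_P = 4/(3*π).

u(x) = 7/4·x·(4/3 − x)^2, so u'(x) = 21*x^2/4 - 28*x/3 + 28/9.
u(x) = 7/4·x·(4/3 − x)^2 vanishes at x = 0 and x = 4/3, so u ∈ H^1_0(0, 4/3). Differentiate via the product rule and integrate the resulting polynomials term by term.
  ∫_0^4/3 u² dx = ∫_0^4/3 (49*x^6/16 - 49*x^5/3 + 98*x^4/3 - 784*x^3/27 + 784*x^2/81) dx. Term by term:
    ∫_0^4/3 49*x^6/16 dx = 7168/2187;  ∫_0^4/3 -49*x^5/3 dx = -100352/6561;  ∫_0^4/3 98*x^4/3 dx = 100352/3645;
    ∫_0^4/3 -784*x^3/27 dx = -50176/2187;  ∫_0^4/3 784*x^2/81 dx = 50176/6561.
  Sum: 7168/2187 − 100352/6561 + 100352/3645 − 50176/2187 + 50176/6561 = 7168/32805.
  ∫_0^4/3 (u')² dx = ∫_0^4/3 (441*x^4/16 - 98*x^3 + 1078*x^2/9 - 1568*x/27 + 784/81) dx. Term by term:
    ∫_0^4/3 441*x^4/16 dx = 3136/135;  ∫_0^4/3 -98*x^3 dx = -6272/81;  ∫_0^4/3 1078*x^2/9 dx = 68992/729;
    ∫_0^4/3 -1568*x/27 dx = -12544/243;  ∫_0^4/3 784/81 dx = 3136/243.
  Sum: 3136/135 − 6272/81 + 68992/729 − 12544/243 + 3136/243 = 6272/3645.
∫_0^4/3 u² dx = 7168/32805, so ||u||_L² = 32*sqrt(35)/405.
∫_0^4/3 (u')² dx = 6272/3645, so ||u'||_L² = 56*sqrt(10)/135.
Ratio ||u||_L² / ||u'||_L² = 2*sqrt(14)/21.
Sharp Poincaré constant on H^1_0(0, 4/3) is C_P = L/π = 4/(3*π), achieved by sin(3*π/4·x).
A polynomial bump cannot attain the sharp Poincaré constant (only the first sine eigenfunction does), so the ratio is strictly less than C_P, consistent with ||u||_L² ≤ C_P ||u'||_L².
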